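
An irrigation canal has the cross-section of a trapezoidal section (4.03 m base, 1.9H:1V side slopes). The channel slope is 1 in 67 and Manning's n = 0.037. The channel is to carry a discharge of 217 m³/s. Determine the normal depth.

y_n = 3.69 m

Manning's equation rearranged: A R^(2/3) = nQ / (1·√S) = 0.037 × 217 / (√0.01493) = 65.72.
Try y = 4.5 m: A R^(2/3) = 102.2 — high.
Try y = 2.78 m: A R^(2/3) = 35.73 — low.
Try y = 3.69 m: A R^(2/3) = 65.74 — close enough.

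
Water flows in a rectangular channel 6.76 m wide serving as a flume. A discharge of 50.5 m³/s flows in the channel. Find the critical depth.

y_c = 1.79 m

For a rectangular channel, critical depth y_c = (q²/g)^(1/3) where q = Q/b = 50.5/6.76 = 7.47 m²/s.
So y_c = (7.47²/9.81)^(1/3) = 1.79 m.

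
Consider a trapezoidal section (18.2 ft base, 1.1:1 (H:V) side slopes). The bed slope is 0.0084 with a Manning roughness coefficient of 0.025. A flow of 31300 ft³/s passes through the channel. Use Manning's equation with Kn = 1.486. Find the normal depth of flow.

Manning's equation rearranged: A R^(2/3) = nQ / (1.486·√S) = 0.025 × 31300 / (1.486 × √0.0084) = 5745.
At y = 20.7 ft: A R^(2/3) = 4101 — too small.
At y = 28.7 ft: A R^(2/3) = 8217 — too large.
At y = 24.3 ft: A R^(2/3) = 5745 — close enough.

y_n = 24.3 ft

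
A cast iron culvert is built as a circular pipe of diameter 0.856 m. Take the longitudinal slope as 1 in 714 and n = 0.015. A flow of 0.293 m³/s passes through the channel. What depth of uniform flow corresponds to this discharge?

y_n = 0.463 m

Manning's equation rearranged: A R^(2/3) = nQ / (1·√S) = 0.015 × 0.293 / (√0.001401) = 0.1174.
Trying y = 0.404 m: A R^(2/3) = 0.09323 — short.
Trying y = 0.544 m: A R^(2/3) = 0.1508 — over.
Trying y = 0.463 m: A R^(2/3) = 0.1174 — close enough.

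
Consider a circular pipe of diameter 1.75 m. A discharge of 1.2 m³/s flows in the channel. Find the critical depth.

At critical depth, Q² T / (g A³) = 1, i.e. A³/T = Q²/g = 1.2²/9.81 = 0.1468.
Trying y = 0.589 m: A³/T = 0.2175 — over.
Trying y = 0.532 m: A³/T = 0.1467 — close enough.

y_c = 0.532 m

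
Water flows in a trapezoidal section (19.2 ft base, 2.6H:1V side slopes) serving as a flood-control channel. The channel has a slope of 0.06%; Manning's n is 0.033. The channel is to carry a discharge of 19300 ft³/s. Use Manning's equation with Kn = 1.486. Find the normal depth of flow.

y_n = 29.5 ft

Manning's equation rearranged: A R^(2/3) = nQ / (1.486·√S) = 0.033 × 19300 / (1.486 × √0.0006) = 17500.
Try y = 32.2 ft: A R^(2/3) = 21640 — too large.
Try y = 22.9 ft: A R^(2/3) = 9600 — too small.
Try y = 29.5 ft: A R^(2/3) = 17520 — close enough.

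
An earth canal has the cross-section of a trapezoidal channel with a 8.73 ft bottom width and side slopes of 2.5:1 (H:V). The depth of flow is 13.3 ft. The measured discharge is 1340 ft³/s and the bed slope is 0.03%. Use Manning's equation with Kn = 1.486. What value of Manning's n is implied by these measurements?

n = 0.0391

With bottom width b = 8.73 ft and side slope z = 2.5: A = (b + zy)y = (8.73 + 2.5×13.3)×13.3 = 558.3 ft²; P = b + 2y√(1+z²) = 8.73 + 2×13.3×2.693 = 80.35 ft.
Hydraulic radius R = A/P = 558.3/80.35 = 6.949 ft.
Rearranging Manning's equation: n = (1.486/Q) A R^(2/3) S^(1/2) = (1.486/1340) × 558.3 × 6.949^(2/3) × √0.0003 = 0.0391.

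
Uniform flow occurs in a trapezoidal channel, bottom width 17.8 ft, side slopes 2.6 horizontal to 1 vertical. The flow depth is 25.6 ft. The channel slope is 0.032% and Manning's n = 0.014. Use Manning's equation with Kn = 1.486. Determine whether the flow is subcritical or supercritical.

With bottom width b = 17.8 ft and side slope z = 2.6: A = (b + zy)y = (17.8 + 2.6×25.6)×25.6 = 2160 ft²; P = b + 2y√(1+z²) = 17.8 + 2×25.6×2.786 = 160.4 ft.
Hydraulic radius R = A/P = 2160/160.4 = 13.46 ft.
V = (1.486/n) R^(2/3) √S = (1.486/0.014) × 13.46^(2/3) × √0.00032 = 10.74 ft/s. Hydraulic depth D_h = A/T = 2160/150.9 = 14.31 ft.
Froude number Fr = V/√(g·D_h) = 10.74/√(32.2×14.31) = 0.501, which is less than 1, so the flow is subcritical.

subcritical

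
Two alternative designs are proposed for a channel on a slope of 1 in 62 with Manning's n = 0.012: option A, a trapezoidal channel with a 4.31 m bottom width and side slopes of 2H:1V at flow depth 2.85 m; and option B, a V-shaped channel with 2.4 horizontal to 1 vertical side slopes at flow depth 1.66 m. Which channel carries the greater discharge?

Channel A: With bottom width b = 4.31 m and side slope z = 2: A = (b + zy)y = (4.31 + 2×2.85)×2.85 = 28.53 m²; P = b + 2y√(1+z²) = 4.31 + 2×2.85×2.236 = 17.06 m. Hydraulic radius R = A/P = 28.53/17.06 = 1.673 m. Q_A = (1/0.012)·28.53·1.673^(2/3)·√0.01613 = 425.4 m³/s.
Channel B: For a triangular section with side slope z = 2.4: A = zy² = 2.4×1.66² = 6.613 m²; P = 2y√(1+z²) = 2×1.66×2.6 = 8.632 m. Hydraulic radius R = A/P = 6.613/8.632 = 0.7662 m. Q_B = (1/0.012)·6.613·0.7662^(2/3)·√0.01613 = 58.6 m³/s.
Q_A = 425.4 m³/s vs Q_B = 58.6 m³/s, so channel A carries more.

channel A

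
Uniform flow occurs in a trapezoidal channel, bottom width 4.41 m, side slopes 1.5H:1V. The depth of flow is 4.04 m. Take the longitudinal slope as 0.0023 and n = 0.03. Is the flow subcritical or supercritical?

subcritical

With bottom width b = 4.41 m and side slope z = 1.5: A = (b + zy)y = (4.41 + 1.5×4.04)×4.04 = 42.3 m²; P = b + 2y√(1+z²) = 4.41 + 2×4.04×1.803 = 18.98 m.
Hydraulic radius R = A/P = 42.3/18.98 = 2.229 m.
V = (1/n) R^(2/3) √S = (1/0.03) × 2.229^(2/3) × √0.0023 = 2.728 m/s. Hydraulic depth D_h = A/T = 42.3/16.53 = 2.559 m.
Froude number Fr = V/√(g·D_h) = 2.728/√(9.81×2.559) = 0.544, which is less than 1, so the flow is subcritical.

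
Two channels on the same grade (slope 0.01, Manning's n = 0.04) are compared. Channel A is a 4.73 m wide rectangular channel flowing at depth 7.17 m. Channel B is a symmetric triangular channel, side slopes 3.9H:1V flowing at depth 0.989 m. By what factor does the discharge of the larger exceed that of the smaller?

21.3

Channel A: Flow area A = b·y = 4.73 × 7.17 = 33.91 m². Wetted perimeter P = b + 2y = 4.73 + 2×7.17 = 19.07 m. Hydraulic radius R = A/P = 33.91/19.07 = 1.778 m. Q_A = (1/0.04)·33.91·1.778^(2/3)·√0.01 = 124.5 m³/s.
Channel B: For a triangular section with side slope z = 3.9: A = zy² = 3.9×0.989² = 3.815 m²; P = 2y√(1+z²) = 2×0.989×4.026 = 7.964 m. Hydraulic radius R = A/P = 3.815/7.964 = 0.479 m. Q_B = (1/0.04)·3.815·0.479^(2/3)·√0.01 = 5.838 m³/s.
The larger discharge is 124.5 m³/s and the smaller is 5.838 m³/s; the ratio is 21.3.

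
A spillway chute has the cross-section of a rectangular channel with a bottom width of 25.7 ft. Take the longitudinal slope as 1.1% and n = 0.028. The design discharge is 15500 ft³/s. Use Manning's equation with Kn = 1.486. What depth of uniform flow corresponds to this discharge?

y_n = 25.8 ft

Manning's equation rearranged: A R^(2/3) = nQ / (1.486·√S) = 0.028 × 15500 / (1.486 × √0.011) = 2785.
Try y = 28.1 ft: A R^(2/3) = 3082 — high.
Try y = 20.1 ft: A R^(2/3) = 2038 — low.
Try y = 25.8 ft: A R^(2/3) = 2778 — close enough.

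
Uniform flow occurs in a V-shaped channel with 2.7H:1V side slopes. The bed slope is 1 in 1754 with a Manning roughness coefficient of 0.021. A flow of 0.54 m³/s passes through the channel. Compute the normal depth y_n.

y_n = 0.63 m

Manning's equation rearranged: A R^(2/3) = nQ / (1·√S) = 0.021 × 0.54 / (√0.0005701) = 0.4749.
Trying y = 0.529 m: A R^(2/3) = 0.2983 — too small.
Trying y = 0.696 m: A R^(2/3) = 0.62 — too large.
Trying y = 0.63 m: A R^(2/3) = 0.4753 — matches.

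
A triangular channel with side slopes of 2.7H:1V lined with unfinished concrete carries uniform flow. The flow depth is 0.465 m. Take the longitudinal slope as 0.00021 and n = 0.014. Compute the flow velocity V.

V = 0.375 m/s

For a triangular section with side slope z = 2.7: A = zy² = 2.7×0.465² = 0.5838 m²; P = 2y√(1+z²) = 2×0.465×2.879 = 2.678 m.
Hydraulic radius R = A/P = 0.5838/2.678 = 0.218 m.
From Manning's equation, V = (1/n) R^(2/3) S^(1/2) = (1/0.014) × 0.218^(2/3) × 0.00021^(1/2) = 0.375 m/s.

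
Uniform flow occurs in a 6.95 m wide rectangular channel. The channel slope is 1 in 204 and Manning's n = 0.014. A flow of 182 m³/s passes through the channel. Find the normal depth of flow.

Manning's equation rearranged: A R^(2/3) = nQ / (1·√S) = 0.014 × 182 / (√0.004902) = 36.39.
Trying y = 4.12 m: A R^(2/3) = 43.69 — too large.
Trying y = 3.59 m: A R^(2/3) = 36.45 — matches.

y_n = 3.59 m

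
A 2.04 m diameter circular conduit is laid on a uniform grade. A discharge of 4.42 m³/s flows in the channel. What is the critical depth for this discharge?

y_c = 1 m

At critical depth, Q² T / (g A³) = 1, i.e. A³/T = Q²/g = 4.42²/9.81 = 1.991.
Trying y = 1.27 m: A³/T = 4.949 — over.
Trying y = 0.85 m: A³/T = 1.065 — short.
Trying y = 1 m: A³/T = 1.984 — ≈ 1.991.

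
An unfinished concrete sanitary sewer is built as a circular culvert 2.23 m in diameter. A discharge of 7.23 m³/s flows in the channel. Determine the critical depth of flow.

y_c = 1.26 m

At critical depth, Q² T / (g A³) = 1, i.e. A³/T = Q²/g = 7.23²/9.81 = 5.329.
At y = 0.877 m: A³/T = 1.331 — short.
At y = 1.26 m: A³/T = 5.327 — ≈ 5.329.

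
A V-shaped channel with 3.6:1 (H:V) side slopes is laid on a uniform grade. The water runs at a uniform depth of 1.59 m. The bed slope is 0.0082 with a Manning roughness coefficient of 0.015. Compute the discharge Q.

For a triangular section with side slope z = 3.6: A = zy² = 3.6×1.59² = 9.101 m²; P = 2y√(1+z²) = 2×1.59×3.736 = 11.88 m.
Hydraulic radius R = A/P = 9.101/11.88 = 0.766 m.
Manning's equation: Q = (1/n) A R^(2/3) S^(1/2) = (1/0.015) × 9.101 × 0.766^(2/3) × 0.0082^(1/2) = 46 m³/s.

Q = 46 m³/s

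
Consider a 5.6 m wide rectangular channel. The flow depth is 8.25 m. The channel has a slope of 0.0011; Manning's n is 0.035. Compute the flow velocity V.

V = 1.55 m/s

Flow area A = b·y = 5.6 × 8.25 = 46.2 m². Wetted perimeter P = b + 2y = 5.6 + 2×8.25 = 22.1 m.
Hydraulic radius R = A/P = 46.2/22.1 = 2.09 m.
From Manning's equation, V = (1/n) R^(2/3) S^(1/2) = (1/0.035) × 2.09^(2/3) × 0.0011^(1/2) = 1.55 m/s.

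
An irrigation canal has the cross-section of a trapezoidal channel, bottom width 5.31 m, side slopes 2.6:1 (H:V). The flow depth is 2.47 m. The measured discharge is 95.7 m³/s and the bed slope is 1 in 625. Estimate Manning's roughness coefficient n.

n = 0.016

With bottom width b = 5.31 m and side slope z = 2.6: A = (b + zy)y = (5.31 + 2.6×2.47)×2.47 = 28.98 m²; P = b + 2y√(1+z²) = 5.31 + 2×2.47×2.786 = 19.07 m.
Hydraulic radius R = A/P = 28.98/19.07 = 1.519 m.
Rearranging Manning's equation: n = (1/Q) A R^(2/3) S^(1/2) = (1/95.7) × 28.98 × 1.519^(2/3) × √0.0016 = 0.016.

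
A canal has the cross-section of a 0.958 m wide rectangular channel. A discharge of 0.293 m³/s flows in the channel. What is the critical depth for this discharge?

For a rectangular channel, critical depth y_c = (q²/g)^(1/3) where q = Q/b = 0.293/0.958 = 0.3058 m²/s.
So y_c = (0.3058²/9.81)^(1/3) = 0.212 m.

y_c = 0.212 m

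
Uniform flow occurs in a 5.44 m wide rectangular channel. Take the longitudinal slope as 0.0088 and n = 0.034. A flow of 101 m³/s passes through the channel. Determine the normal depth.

y_n = 4.69 m

Manning's equation rearranged: A R^(2/3) = nQ / (1·√S) = 0.034 × 101 / (√0.0088) = 36.61.
Trying y = 5.34 m: A R^(2/3) = 43.02 — over.
Trying y = 3.39 m: A R^(2/3) = 24.26 — short.
Trying y = 4.69 m: A R^(2/3) = 36.65 — matches.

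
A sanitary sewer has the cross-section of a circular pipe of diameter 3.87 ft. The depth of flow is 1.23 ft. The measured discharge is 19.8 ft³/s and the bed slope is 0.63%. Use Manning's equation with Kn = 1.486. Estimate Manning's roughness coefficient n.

For a circular section of diameter D = 3.87 ft at depth y = 1.23 ft, the central angle is θ = 2 arccos(1 − 2y/D) = 2.396 rad. Then A = (D²/8)(θ − sin θ) = 3.215 ft² and P = Dθ/2 = 4.636 ft.
Hydraulic radius R = A/P = 3.215/4.636 = 0.6935 ft.
Rearranging Manning's equation: n = (1.486/Q) A R^(2/3) S^(1/2) = (1.486/19.8) × 3.215 × 0.6935^(2/3) × √0.0063 = 0.015.

n = 0.015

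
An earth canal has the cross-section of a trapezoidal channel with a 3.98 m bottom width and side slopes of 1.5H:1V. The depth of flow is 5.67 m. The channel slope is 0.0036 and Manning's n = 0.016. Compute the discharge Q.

With bottom width b = 3.98 m and side slope z = 1.5: A = (b + zy)y = (3.98 + 1.5×5.67)×5.67 = 70.79 m²; P = b + 2y√(1+z²) = 3.98 + 2×5.67×1.803 = 24.42 m.
Hydraulic radius R = A/P = 70.79/24.42 = 2.898 m.
Manning's equation: Q = (1/n) A R^(2/3) S^(1/2) = (1/0.016) × 70.79 × 2.898^(2/3) × 0.0036^(1/2) = 540 m³/s.

Q = 540 m³/s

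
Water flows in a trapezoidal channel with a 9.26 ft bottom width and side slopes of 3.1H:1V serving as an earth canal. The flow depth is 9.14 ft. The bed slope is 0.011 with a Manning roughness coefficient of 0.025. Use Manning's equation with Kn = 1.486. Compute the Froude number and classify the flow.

supercritical

With bottom width b = 9.26 ft and side slope z = 3.1: A = (b + zy)y = (9.26 + 3.1×9.14)×9.14 = 343.6 ft²; P = b + 2y√(1+z²) = 9.26 + 2×9.14×3.257 = 68.8 ft.
Hydraulic radius R = A/P = 343.6/68.8 = 4.994 ft.
V = (1.486/n) R^(2/3) √S = (1.486/0.025) × 4.994^(2/3) × √0.011 = 18.21 ft/s. Hydraulic depth D_h = A/T = 343.6/65.93 = 5.212 ft.
Froude number Fr = V/√(g·D_h) = 18.21/√(32.2×5.212) = 1.41, which is greater than 1, so the flow is supercritical.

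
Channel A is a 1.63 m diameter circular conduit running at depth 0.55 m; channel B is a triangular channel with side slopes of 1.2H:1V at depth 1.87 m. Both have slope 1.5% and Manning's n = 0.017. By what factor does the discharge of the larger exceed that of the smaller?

Channel A: For a circular section of diameter D = 1.63 m at depth y = 0.55 m, the central angle is θ = 2 arccos(1 − 2y/D) = 2.479 rad. Then A = (D²/8)(θ − sin θ) = 0.6191 m² and P = Dθ/2 = 2.021 m. Hydraulic radius R = A/P = 0.6191/2.021 = 0.3064 m. Q_A = (1/0.017)·0.6191·0.3064^(2/3)·√0.015 = 2.027 m³/s.
Channel B: For a triangular section with side slope z = 1.2: A = zy² = 1.2×1.87² = 4.196 m²; P = 2y√(1+z²) = 2×1.87×1.562 = 5.842 m. Hydraulic radius R = A/P = 4.196/5.842 = 0.7183 m. Q_B = (1/0.017)·4.196·0.7183^(2/3)·√0.015 = 24.25 m³/s.
The larger discharge is 24.25 m³/s and the smaller is 2.027 m³/s; the ratio is 12.

12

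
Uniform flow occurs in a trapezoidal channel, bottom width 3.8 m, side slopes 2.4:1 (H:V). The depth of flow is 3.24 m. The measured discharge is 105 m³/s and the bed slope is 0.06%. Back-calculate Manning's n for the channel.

With bottom width b = 3.8 m and side slope z = 2.4: A = (b + zy)y = (3.8 + 2.4×3.24)×3.24 = 37.51 m²; P = b + 2y√(1+z²) = 3.8 + 2×3.24×2.6 = 20.65 m.
Hydraulic radius R = A/P = 37.51/20.65 = 1.816 m.
Rearranging Manning's equation: n = (1/Q) A R^(2/3) S^(1/2) = (1/105) × 37.51 × 1.816^(2/3) × √0.0006 = 0.013.

n = 0.013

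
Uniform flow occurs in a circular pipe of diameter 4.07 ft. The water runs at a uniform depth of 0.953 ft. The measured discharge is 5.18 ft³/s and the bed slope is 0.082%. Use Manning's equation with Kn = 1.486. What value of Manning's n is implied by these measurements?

For a circular section of diameter D = 4.07 ft at depth y = 0.953 ft, the central angle is θ = 2 arccos(1 − 2y/D) = 2.02 rad. Then A = (D²/8)(θ − sin θ) = 2.319 ft² and P = Dθ/2 = 4.111 ft.
Hydraulic radius R = A/P = 2.319/4.111 = 0.5639 ft.
Rearranging Manning's equation: n = (1.486/Q) A R^(2/3) S^(1/2) = (1.486/5.18) × 2.319 × 0.5639^(2/3) × √0.00082 = 0.013.

n = 0.013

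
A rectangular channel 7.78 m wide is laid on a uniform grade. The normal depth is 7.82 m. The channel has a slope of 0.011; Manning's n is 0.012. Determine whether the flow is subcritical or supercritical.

Flow area A = b·y = 7.78 × 7.82 = 60.84 m². Wetted perimeter P = b + 2y = 7.78 + 2×7.82 = 23.42 m.
Hydraulic radius R = A/P = 60.84/23.42 = 2.598 m.
V = (1/n) R^(2/3) √S = (1/0.012) × 2.598^(2/3) × √0.011 = 16.52 m/s. Hydraulic depth D_h = A/T = 60.84/7.78 = 7.82 m.
Froude number Fr = V/√(g·D_h) = 16.52/√(9.81×7.82) = 1.89, which is greater than 1, so the flow is supercritical.

supercritical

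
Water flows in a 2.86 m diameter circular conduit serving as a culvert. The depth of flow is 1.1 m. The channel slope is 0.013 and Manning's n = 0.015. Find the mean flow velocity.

For a circular section of diameter D = 2.86 m at depth y = 1.1 m, the central angle is θ = 2 arccos(1 − 2y/D) = 2.676 rad. Then A = (D²/8)(θ − sin θ) = 2.277 m² and P = Dθ/2 = 3.826 m.
Hydraulic radius R = A/P = 2.277/3.826 = 0.595 m.
From Manning's equation, V = (1/n) R^(2/3) S^(1/2) = (1/0.015) × 0.595^(2/3) × 0.013^(1/2) = 5.38 m/s.

V = 5.38 m/s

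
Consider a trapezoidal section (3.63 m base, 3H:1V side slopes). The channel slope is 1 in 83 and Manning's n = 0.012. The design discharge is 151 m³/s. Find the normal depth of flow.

y_n = 1.77 m

Manning's equation rearranged: A R^(2/3) = nQ / (1·√S) = 0.012 × 151 / (√0.01205) = 16.51.
Trying y = 2.25 m: A R^(2/3) = 27.93 — too large.
Trying y = 1.26 m: A R^(2/3) = 8.079 — too small.
Trying y = 1.77 m: A R^(2/3) = 16.53 — matches.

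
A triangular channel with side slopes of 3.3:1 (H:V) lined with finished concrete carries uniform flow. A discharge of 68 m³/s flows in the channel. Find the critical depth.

y_c = 2.44 m

At critical depth, Q² T / (g A³) = 1, i.e. A³/T = Q²/g = 68²/9.81 = 471.4.
At y = 2.17 m: A³/T = 262 — low.
At y = 2.78 m: A³/T = 904.1 — high.
At y = 2.44 m: A³/T = 470.9 — matches.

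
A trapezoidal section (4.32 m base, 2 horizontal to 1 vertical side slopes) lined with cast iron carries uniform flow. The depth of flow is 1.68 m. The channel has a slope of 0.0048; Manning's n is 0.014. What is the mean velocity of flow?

With bottom width b = 4.32 m and side slope z = 2: A = (b + zy)y = (4.32 + 2×1.68)×1.68 = 12.9 m²; P = b + 2y√(1+z²) = 4.32 + 2×1.68×2.236 = 11.83 m.
Hydraulic radius R = A/P = 12.9/11.83 = 1.09 m.
From Manning's equation, V = (1/n) R^(2/3) S^(1/2) = (1/0.014) × 1.09^(2/3) × 0.0048^(1/2) = 5.24 m/s.

V = 5.24 m/s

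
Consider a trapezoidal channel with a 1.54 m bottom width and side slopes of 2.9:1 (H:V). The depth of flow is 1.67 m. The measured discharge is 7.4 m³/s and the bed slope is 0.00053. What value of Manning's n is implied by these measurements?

n = 0.031

With bottom width b = 1.54 m and side slope z = 2.9: A = (b + zy)y = (1.54 + 2.9×1.67)×1.67 = 10.66 m²; P = b + 2y√(1+z²) = 1.54 + 2×1.67×3.068 = 11.79 m.
Hydraulic radius R = A/P = 10.66/11.79 = 0.9045 m.
Rearranging Manning's equation: n = (1/Q) A R^(2/3) S^(1/2) = (1/7.4) × 10.66 × 0.9045^(2/3) × √0.00053 = 0.031.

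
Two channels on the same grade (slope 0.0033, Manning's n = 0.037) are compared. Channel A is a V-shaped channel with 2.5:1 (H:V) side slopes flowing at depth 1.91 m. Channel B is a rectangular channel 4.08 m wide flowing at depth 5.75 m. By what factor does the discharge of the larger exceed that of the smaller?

3.66

Channel A: For a triangular section with side slope z = 2.5: A = zy² = 2.5×1.91² = 9.12 m²; P = 2y√(1+z²) = 2×1.91×2.693 = 10.29 m. Hydraulic radius R = A/P = 9.12/10.29 = 0.8867 m. Q_A = (1/0.037)·9.12·0.8867^(2/3)·√0.0033 = 13.07 m³/s.
Channel B: Flow area A = b·y = 4.08 × 5.75 = 23.46 m². Wetted perimeter P = b + 2y = 4.08 + 2×5.75 = 15.58 m. Hydraulic radius R = A/P = 23.46/15.58 = 1.506 m. Q_B = (1/0.037)·23.46·1.506^(2/3)·√0.0033 = 47.85 m³/s.
The larger discharge is 47.85 m³/s and the smaller is 13.07 m³/s; the ratio is 3.66.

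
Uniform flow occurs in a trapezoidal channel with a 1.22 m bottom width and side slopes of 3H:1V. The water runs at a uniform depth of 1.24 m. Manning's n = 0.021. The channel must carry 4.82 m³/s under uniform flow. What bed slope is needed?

S = 0.00046

With bottom width b = 1.22 m and side slope z = 3: A = (b + zy)y = (1.22 + 3×1.24)×1.24 = 6.126 m²; P = b + 2y√(1+z²) = 1.22 + 2×1.24×3.162 = 9.062 m.
Hydraulic radius R = A/P = 6.126/9.062 = 0.6759 m.
From Manning's equation, S = [nQ / (1 A R^(2/3))]² = [0.021 × 4.82 / (1 × 6.126 × 0.6759^(2/3))]² = 0.00046.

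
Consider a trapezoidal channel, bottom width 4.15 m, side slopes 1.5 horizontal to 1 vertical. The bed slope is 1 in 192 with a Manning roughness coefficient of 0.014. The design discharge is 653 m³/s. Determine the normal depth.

y_n = 5.31 m

Manning's equation rearranged: A R^(2/3) = nQ / (1·√S) = 0.014 × 653 / (√0.005208) = 126.7.
Try y = 3.96 m: A R^(2/3) = 66.94 — low.
Try y = 6.47 m: A R^(2/3) = 197.2 — high.
Try y = 5.31 m: A R^(2/3) = 126.6 — matches.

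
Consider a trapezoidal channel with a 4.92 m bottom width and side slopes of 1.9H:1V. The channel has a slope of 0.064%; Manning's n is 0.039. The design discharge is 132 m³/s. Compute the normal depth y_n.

Manning's equation rearranged: A R^(2/3) = nQ / (1·√S) = 0.039 × 132 / (√0.00064) = 203.5.
Trying y = 6.8 m: A R^(2/3) = 282.6 — over.
Trying y = 4.49 m: A R^(2/3) = 111.1 — short.
Trying y = 5.89 m: A R^(2/3) = 203.5 — ≈ 203.5.

y_n = 5.89 m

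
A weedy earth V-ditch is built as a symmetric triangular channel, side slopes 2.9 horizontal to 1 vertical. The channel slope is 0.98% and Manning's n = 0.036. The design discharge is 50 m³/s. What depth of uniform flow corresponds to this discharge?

Manning's equation rearranged: A R^(2/3) = nQ / (1·√S) = 0.036 × 50 / (√0.0098) = 18.18.
Trying y = 2.02 m: A R^(2/3) = 11.47 — low.
Trying y = 2.79 m: A R^(2/3) = 27.15 — high.
Trying y = 2.4 m: A R^(2/3) = 18.17 — close enough.

y_n = 2.4 m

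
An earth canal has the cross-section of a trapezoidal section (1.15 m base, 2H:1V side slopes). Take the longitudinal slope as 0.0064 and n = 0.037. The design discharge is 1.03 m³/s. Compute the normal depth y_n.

y_n = 0.488 m

Manning's equation rearranged: A R^(2/3) = nQ / (1·√S) = 0.037 × 1.03 / (√0.0064) = 0.4764.
Trying y = 0.394 m: A R^(2/3) = 0.3128 — short.
Trying y = 0.545 m: A R^(2/3) = 0.5951 — over.
Trying y = 0.488 m: A R^(2/3) = 0.4766 — ≈ 0.4764.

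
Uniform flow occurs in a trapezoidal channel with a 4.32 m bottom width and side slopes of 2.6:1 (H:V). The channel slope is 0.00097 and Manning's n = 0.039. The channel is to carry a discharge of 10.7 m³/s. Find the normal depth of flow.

y_n = 1.58 m

Manning's equation rearranged: A R^(2/3) = nQ / (1·√S) = 0.039 × 10.7 / (√0.00097) = 13.4.
At y = 1.12 m: A R^(2/3) = 6.787 — too small.
At y = 1.95 m: A R^(2/3) = 20.74 — too large.
At y = 1.58 m: A R^(2/3) = 13.45 — ≈ 13.4.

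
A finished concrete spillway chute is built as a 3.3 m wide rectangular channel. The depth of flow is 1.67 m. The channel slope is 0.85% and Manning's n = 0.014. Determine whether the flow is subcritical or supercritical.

supercritical

Flow area A = b·y = 3.3 × 1.67 = 5.511 m². Wetted perimeter P = b + 2y = 3.3 + 2×1.67 = 6.64 m.
Hydraulic radius R = A/P = 5.511/6.64 = 0.83 m.
V = (1/n) R^(2/3) √S = (1/0.014) × 0.83^(2/3) × √0.0085 = 5.816 m/s. Hydraulic depth D_h = A/T = 5.511/3.3 = 1.67 m.
Froude number Fr = V/√(g·D_h) = 5.816/√(9.81×1.67) = 1.44, which is greater than 1, so the flow is supercritical.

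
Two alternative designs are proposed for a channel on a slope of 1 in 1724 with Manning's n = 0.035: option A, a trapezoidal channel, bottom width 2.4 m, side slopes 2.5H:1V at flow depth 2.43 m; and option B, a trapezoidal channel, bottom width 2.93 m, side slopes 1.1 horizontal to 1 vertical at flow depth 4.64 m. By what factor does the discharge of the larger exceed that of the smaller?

2.55

Channel A: With bottom width b = 2.4 m and side slope z = 2.5: A = (b + zy)y = (2.4 + 2.5×2.43)×2.43 = 20.59 m²; P = b + 2y√(1+z²) = 2.4 + 2×2.43×2.693 = 15.49 m. Hydraulic radius R = A/P = 20.59/15.49 = 1.33 m. Q_A = (1/0.035)·20.59·1.33^(2/3)·√0.00058 = 17.14 m³/s.
Channel B: With bottom width b = 2.93 m and side slope z = 1.1: A = (b + zy)y = (2.93 + 1.1×4.64)×4.64 = 37.28 m²; P = b + 2y√(1+z²) = 2.93 + 2×4.64×1.487 = 16.73 m. Hydraulic radius R = A/P = 37.28/16.73 = 2.229 m. Q_B = (1/0.035)·37.28·2.229^(2/3)·√0.00058 = 43.77 m³/s.
The larger discharge is 43.77 m³/s and the smaller is 17.14 m³/s; the ratio is 2.55.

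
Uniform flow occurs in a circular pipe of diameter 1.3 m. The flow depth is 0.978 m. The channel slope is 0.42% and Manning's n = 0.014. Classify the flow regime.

For a circular section of diameter D = 1.3 m at depth y = 0.978 m, the central angle is θ = 2 arccos(1 − 2y/D) = 4.199 rad. Then A = (D²/8)(θ − sin θ) = 1.071 m² and P = Dθ/2 = 2.73 m.
Hydraulic radius R = A/P = 1.071/2.73 = 0.3924 m.
V = (1/n) R^(2/3) √S = (1/0.014) × 0.3924^(2/3) × √0.0042 = 2.481 m/s. Hydraulic depth D_h = A/T = 1.071/1.122 = 0.9544 m.
Froude number Fr = V/√(g·D_h) = 2.481/√(9.81×0.9544) = 0.811, which is less than 1, so the flow is subcritical.

subcritical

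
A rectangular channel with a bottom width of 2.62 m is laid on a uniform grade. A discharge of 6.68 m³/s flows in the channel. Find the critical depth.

For a rectangular channel, critical depth y_c = (q²/g)^(1/3) where q = Q/b = 6.68/2.62 = 2.55 m²/s.
So y_c = (2.55²/9.81)^(1/3) = 0.872 m.

y_c = 0.872 m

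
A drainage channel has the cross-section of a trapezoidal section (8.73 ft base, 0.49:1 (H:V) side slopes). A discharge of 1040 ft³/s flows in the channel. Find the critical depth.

y_c = 6.67 ft

At critical depth, Q² T / (g A³) = 1, i.e. A³/T = Q²/g = 1040²/32.2 = 33590.
At y = 5.2 ft: A³/T = 14590 — low.
At y = 8.3 ft: A³/T = 71060 — high.
At y = 6.67 ft: A³/T = 33570 — matches.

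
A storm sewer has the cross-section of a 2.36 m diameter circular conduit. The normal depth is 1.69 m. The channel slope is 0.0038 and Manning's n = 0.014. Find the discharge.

Q = 11.7 m³/s

For a circular section of diameter D = 2.36 m at depth y = 1.69 m, the central angle is θ = 2 arccos(1 − 2y/D) = 4.035 rad. Then A = (D²/8)(θ − sin θ) = 3.352 m² and P = Dθ/2 = 4.762 m.
Hydraulic radius R = A/P = 3.352/4.762 = 0.704 m.
Manning's equation: Q = (1/n) A R^(2/3) S^(1/2) = (1/0.014) × 3.352 × 0.704^(2/3) × 0.0038^(1/2) = 11.7 m³/s.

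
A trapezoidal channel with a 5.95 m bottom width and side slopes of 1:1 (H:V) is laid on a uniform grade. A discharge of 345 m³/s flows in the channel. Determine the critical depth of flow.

y_c = 5.22 m

At critical depth, Q² T / (g A³) = 1, i.e. A³/T = Q²/g = 345²/9.81 = 12130.
At y = 3.78 m: A³/T = 3683 — too small.
At y = 5.92 m: A³/T = 19500 — too large.
At y = 5.22 m: A³/T = 12090 — ≈ 12130.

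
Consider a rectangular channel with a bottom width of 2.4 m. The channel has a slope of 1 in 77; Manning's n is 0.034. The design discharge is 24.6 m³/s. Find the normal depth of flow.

Manning's equation rearranged: A R^(2/3) = nQ / (1·√S) = 0.034 × 24.6 / (√0.01299) = 7.339.
Trying y = 3.76 m: A R^(2/3) = 8.472 — over.
Trying y = 2.89 m: A R^(2/3) = 6.214 — short.
Trying y = 3.33 m: A R^(2/3) = 7.351 — close enough.

y_n = 3.33 m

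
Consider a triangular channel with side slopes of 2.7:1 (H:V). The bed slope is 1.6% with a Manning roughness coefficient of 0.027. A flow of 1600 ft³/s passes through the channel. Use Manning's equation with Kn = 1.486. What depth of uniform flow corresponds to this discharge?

y_n = 6.4 ft

Manning's equation rearranged: A R^(2/3) = nQ / (1.486·√S) = 0.027 × 1600 / (1.486 × √0.016) = 229.8.
Trying y = 5.07 ft: A R^(2/3) = 123.6 — short.
Trying y = 7.64 ft: A R^(2/3) = 369 — over.
Trying y = 6.4 ft: A R^(2/3) = 230.1 — ≈ 229.8.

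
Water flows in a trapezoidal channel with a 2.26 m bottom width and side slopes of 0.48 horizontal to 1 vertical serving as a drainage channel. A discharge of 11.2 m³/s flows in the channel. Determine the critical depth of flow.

At critical depth, Q² T / (g A³) = 1, i.e. A³/T = Q²/g = 11.2²/9.81 = 12.79.
Try y = 1.42 m: A³/T = 20.12 — too large.
Try y = 1.07 m: A³/T = 7.952 — too small.
Try y = 1.24 m: A³/T = 12.86 — matches.

y_c = 1.24 m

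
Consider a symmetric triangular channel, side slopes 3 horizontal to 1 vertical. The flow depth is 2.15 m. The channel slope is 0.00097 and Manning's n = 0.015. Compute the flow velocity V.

V = 2.1 m/s

For a triangular section with side slope z = 3: A = zy² = 3×2.15² = 13.87 m²; P = 2y√(1+z²) = 2×2.15×3.162 = 13.6 m.
Hydraulic radius R = A/P = 13.87/13.6 = 1.02 m.
From Manning's equation, V = (1/n) R^(2/3) S^(1/2) = (1/0.015) × 1.02^(2/3) × 0.00097^(1/2) = 2.1 m/s.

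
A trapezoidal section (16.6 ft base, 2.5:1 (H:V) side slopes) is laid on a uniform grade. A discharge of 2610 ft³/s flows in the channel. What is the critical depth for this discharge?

y_c = 6.61 ft

At critical depth, Q² T / (g A³) = 1, i.e. A³/T = Q²/g = 2610²/32.2 = 211600.
Try y = 4.53 ft: A³/T = 51570 — too small.
Try y = 7.81 ft: A³/T = 403600 — too large.
Try y = 6.61 ft: A³/T = 211400 — close enough.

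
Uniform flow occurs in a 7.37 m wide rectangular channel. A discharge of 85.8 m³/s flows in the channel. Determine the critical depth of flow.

For a rectangular channel, critical depth y_c = (q²/g)^(1/3) where q = Q/b = 85.8/7.37 = 11.64 m²/s.
So y_c = (11.64²/9.81)^(1/3) = 2.4 m.

y_c = 2.4 m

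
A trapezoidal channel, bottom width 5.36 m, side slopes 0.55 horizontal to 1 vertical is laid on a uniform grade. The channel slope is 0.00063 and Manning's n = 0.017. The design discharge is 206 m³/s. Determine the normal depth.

Manning's equation rearranged: A R^(2/3) = nQ / (1·√S) = 0.017 × 206 / (√0.00063) = 139.5.
Try y = 8.49 m: A R^(2/3) = 194.1 — over.
Try y = 7.13 m: A R^(2/3) = 139.4 — close enough.

y_n = 7.13 m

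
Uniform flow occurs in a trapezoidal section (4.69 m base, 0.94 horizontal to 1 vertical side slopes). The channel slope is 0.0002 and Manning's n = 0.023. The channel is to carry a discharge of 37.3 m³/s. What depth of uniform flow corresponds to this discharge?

Manning's equation rearranged: A R^(2/3) = nQ / (1·√S) = 0.023 × 37.3 / (√0.0002) = 60.66.
Trying y = 3.52 m: A R^(2/3) = 44.12 — short.
Trying y = 5.06 m: A R^(2/3) = 89.75 — over.
Trying y = 4.15 m: A R^(2/3) = 60.62 — matches.

y_n = 4.15 m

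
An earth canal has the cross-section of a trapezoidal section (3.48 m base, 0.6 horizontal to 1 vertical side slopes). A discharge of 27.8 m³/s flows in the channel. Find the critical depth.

y_c = 1.69 m

At critical depth, Q² T / (g A³) = 1, i.e. A³/T = Q²/g = 27.8²/9.81 = 78.78.
Trying y = 1.44 m: A³/T = 47 — low.
Trying y = 1.98 m: A³/T = 134.8 — high.
Trying y = 1.69 m: A³/T = 79.54 — close enough.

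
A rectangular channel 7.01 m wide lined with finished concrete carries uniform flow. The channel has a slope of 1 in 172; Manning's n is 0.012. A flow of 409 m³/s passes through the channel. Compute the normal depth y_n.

y_n = 5.52 m

Manning's equation rearranged: A R^(2/3) = nQ / (1·√S) = 0.012 × 409 / (√0.005814) = 64.37.
At y = 3.87 m: A R^(2/3) = 40.72 — low.
At y = 6.72 m: A R^(2/3) = 82.16 — high.
At y = 5.52 m: A R^(2/3) = 64.33 — matches.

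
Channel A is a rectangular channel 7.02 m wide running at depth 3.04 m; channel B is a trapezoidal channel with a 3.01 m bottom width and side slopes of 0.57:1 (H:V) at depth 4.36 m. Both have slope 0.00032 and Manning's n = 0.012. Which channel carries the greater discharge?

channel B

Channel A: Flow area A = b·y = 7.02 × 3.04 = 21.34 m². Wetted perimeter P = b + 2y = 7.02 + 2×3.04 = 13.1 m. Hydraulic radius R = A/P = 21.34/13.1 = 1.629 m. Q_A = (1/0.012)·21.34·1.629^(2/3)·√0.00032 = 44.05 m³/s.
Channel B: With bottom width b = 3.01 m and side slope z = 0.57: A = (b + zy)y = (3.01 + 0.57×4.36)×4.36 = 23.96 m²; P = b + 2y√(1+z²) = 3.01 + 2×4.36×1.151 = 13.05 m. Hydraulic radius R = A/P = 23.96/13.05 = 1.836 m. Q_B = (1/0.012)·23.96·1.836^(2/3)·√0.00032 = 53.56 m³/s.
Q_A = 44.05 m³/s vs Q_B = 53.56 m³/s, so channel B carries more.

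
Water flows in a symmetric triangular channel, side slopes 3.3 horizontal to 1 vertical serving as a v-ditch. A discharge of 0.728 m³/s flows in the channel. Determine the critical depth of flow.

At critical depth, Q² T / (g A³) = 1, i.e. A³/T = Q²/g = 0.728²/9.81 = 0.05402.
At y = 0.447 m: A³/T = 0.09717 — high.
At y = 0.316 m: A³/T = 0.01716 — low.
At y = 0.397 m: A³/T = 0.0537 — matches.

y_c = 0.397 m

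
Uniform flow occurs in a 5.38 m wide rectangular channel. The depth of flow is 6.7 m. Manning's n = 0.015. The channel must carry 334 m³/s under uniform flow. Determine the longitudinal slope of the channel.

Flow area A = b·y = 5.38 × 6.7 = 36.05 m². Wetted perimeter P = b + 2y = 5.38 + 2×6.7 = 18.78 m.
Hydraulic radius R = A/P = 36.05/18.78 = 1.919 m.
From Manning's equation, S = [nQ / (1 A R^(2/3))]² = [0.015 × 334 / (1 × 36.05 × 1.919^(2/3))]² = 0.0081.

S = 0.0081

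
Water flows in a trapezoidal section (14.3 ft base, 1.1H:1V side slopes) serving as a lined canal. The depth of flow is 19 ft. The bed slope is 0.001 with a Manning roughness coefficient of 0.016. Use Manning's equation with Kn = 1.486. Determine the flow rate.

Q = 8780 ft³/s

With bottom width b = 14.3 ft and side slope z = 1.1: A = (b + zy)y = (14.3 + 1.1×19)×19 = 668.8 ft²; P = b + 2y√(1+z²) = 14.3 + 2×19×1.487 = 70.79 ft.
Hydraulic radius R = A/P = 668.8/70.79 = 9.448 ft.
Manning's equation: Q = (1.486/n) A R^(2/3) S^(1/2) = (1.486/0.016) × 668.8 × 9.448^(2/3) × 0.001^(1/2) = 8780 ft³/s.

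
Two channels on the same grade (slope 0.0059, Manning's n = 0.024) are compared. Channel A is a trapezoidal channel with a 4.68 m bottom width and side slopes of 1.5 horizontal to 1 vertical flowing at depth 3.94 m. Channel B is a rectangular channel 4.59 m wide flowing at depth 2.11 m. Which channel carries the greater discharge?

channel A

Channel A: With bottom width b = 4.68 m and side slope z = 1.5: A = (b + zy)y = (4.68 + 1.5×3.94)×3.94 = 41.72 m²; P = b + 2y√(1+z²) = 4.68 + 2×3.94×1.803 = 18.89 m. Hydraulic radius R = A/P = 41.72/18.89 = 2.209 m. Q_A = (1/0.024)·41.72·2.209^(2/3)·√0.0059 = 226.5 m³/s.
Channel B: Flow area A = b·y = 4.59 × 2.11 = 9.685 m². Wetted perimeter P = b + 2y = 4.59 + 2×2.11 = 8.81 m. Hydraulic radius R = A/P = 9.685/8.81 = 1.099 m. Q_B = (1/0.024)·9.685·1.099^(2/3)·√0.0059 = 33.02 m³/s.
Q_A = 226.5 m³/s vs Q_B = 33.02 m³/s, so channel A carries more.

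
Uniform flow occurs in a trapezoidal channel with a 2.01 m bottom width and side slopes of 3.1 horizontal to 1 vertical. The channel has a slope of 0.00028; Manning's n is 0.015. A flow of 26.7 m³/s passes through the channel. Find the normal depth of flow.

y_n = 2.29 m

Manning's equation rearranged: A R^(2/3) = nQ / (1·√S) = 0.015 × 26.7 / (√0.00028) = 23.93.
Try y = 1.65 m: A R^(2/3) = 11.13 — short.
Try y = 2.77 m: A R^(2/3) = 37.84 — over.
Try y = 2.29 m: A R^(2/3) = 23.98 — ≈ 23.93.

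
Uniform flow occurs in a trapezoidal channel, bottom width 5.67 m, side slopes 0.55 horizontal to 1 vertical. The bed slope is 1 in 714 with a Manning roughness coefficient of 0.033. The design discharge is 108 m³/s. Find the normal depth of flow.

Manning's equation rearranged: A R^(2/3) = nQ / (1·√S) = 0.033 × 108 / (√0.001401) = 95.23.
At y = 4.87 m: A R^(2/3) = 73.33 — too small.
At y = 6.55 m: A R^(2/3) = 124.8 — too large.
At y = 5.64 m: A R^(2/3) = 95.17 — close enough.

y_n = 5.64 m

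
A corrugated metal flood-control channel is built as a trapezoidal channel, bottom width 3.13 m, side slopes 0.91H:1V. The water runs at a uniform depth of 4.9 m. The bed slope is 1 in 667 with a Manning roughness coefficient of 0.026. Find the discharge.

With bottom width b = 3.13 m and side slope z = 0.91: A = (b + zy)y = (3.13 + 0.91×4.9)×4.9 = 37.19 m²; P = b + 2y√(1+z²) = 3.13 + 2×4.9×1.352 = 16.38 m.
Hydraulic radius R = A/P = 37.19/16.38 = 2.27 m.
Manning's equation: Q = (1/n) A R^(2/3) S^(1/2) = (1/0.026) × 37.19 × 2.27^(2/3) × 0.001499^(1/2) = 95.7 m³/s.

Q = 95.7 m³/s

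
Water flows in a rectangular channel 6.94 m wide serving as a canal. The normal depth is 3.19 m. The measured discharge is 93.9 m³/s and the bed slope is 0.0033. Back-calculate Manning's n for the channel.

n = 0.019

Flow area A = b·y = 6.94 × 3.19 = 22.14 m². Wetted perimeter P = b + 2y = 6.94 + 2×3.19 = 13.32 m.
Hydraulic radius R = A/P = 22.14/13.32 = 1.662 m.
Rearranging Manning's equation: n = (1/Q) A R^(2/3) S^(1/2) = (1/93.9) × 22.14 × 1.662^(2/3) × √0.0033 = 0.019.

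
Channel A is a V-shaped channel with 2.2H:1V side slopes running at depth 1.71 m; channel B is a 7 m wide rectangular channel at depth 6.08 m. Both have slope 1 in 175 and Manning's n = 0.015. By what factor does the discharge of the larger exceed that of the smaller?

Channel A: For a triangular section with side slope z = 2.2: A = zy² = 2.2×1.71² = 6.433 m²; P = 2y√(1+z²) = 2×1.71×2.417 = 8.265 m. Hydraulic radius R = A/P = 6.433/8.265 = 0.7784 m. Q_A = (1/0.015)·6.433·0.7784^(2/3)·√0.005714 = 27.43 m³/s.
Channel B: Flow area A = b·y = 7 × 6.08 = 42.56 m². Wetted perimeter P = b + 2y = 7 + 2×6.08 = 19.16 m. Hydraulic radius R = A/P = 42.56/19.16 = 2.221 m. Q_B = (1/0.015)·42.56·2.221^(2/3)·√0.005714 = 365.1 m³/s.
The larger discharge is 365.1 m³/s and the smaller is 27.43 m³/s; the ratio is 13.3.

13.3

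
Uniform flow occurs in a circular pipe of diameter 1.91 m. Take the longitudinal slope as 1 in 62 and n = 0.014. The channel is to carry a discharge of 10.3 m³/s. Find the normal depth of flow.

y_n = 1.12 m

Manning's equation rearranged: A R^(2/3) = nQ / (1·√S) = 0.014 × 10.3 / (√0.01613) = 1.135.
Try y = 1.21 m: A R^(2/3) = 1.276 — over.
Try y = 0.954 m: A R^(2/3) = 0.8736 — short.
Try y = 1.12 m: A R^(2/3) = 1.135 — matches.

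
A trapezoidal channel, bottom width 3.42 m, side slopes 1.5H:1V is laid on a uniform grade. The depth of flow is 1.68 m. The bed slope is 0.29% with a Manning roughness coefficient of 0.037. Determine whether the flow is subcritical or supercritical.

subcritical

With bottom width b = 3.42 m and side slope z = 1.5: A = (b + zy)y = (3.42 + 1.5×1.68)×1.68 = 9.979 m²; P = b + 2y√(1+z²) = 3.42 + 2×1.68×1.803 = 9.477 m.
Hydraulic radius R = A/P = 9.979/9.477 = 1.053 m.
V = (1/n) R^(2/3) √S = (1/0.037) × 1.053^(2/3) × √0.0029 = 1.506 m/s. Hydraulic depth D_h = A/T = 9.979/8.46 = 1.18 m.
Froude number Fr = V/√(g·D_h) = 1.506/√(9.81×1.18) = 0.443, which is less than 1, so the flow is subcritical.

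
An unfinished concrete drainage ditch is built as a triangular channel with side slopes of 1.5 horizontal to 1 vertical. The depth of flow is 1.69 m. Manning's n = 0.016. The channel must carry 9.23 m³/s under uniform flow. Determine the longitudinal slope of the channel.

For a triangular section with side slope z = 1.5: A = zy² = 1.5×1.69² = 4.284 m²; P = 2y√(1+z²) = 2×1.69×1.803 = 6.093 m.
Hydraulic radius R = A/P = 4.284/6.093 = 0.7031 m.
From Manning's equation, S = [nQ / (1 A R^(2/3))]² = [0.016 × 9.23 / (1 × 4.284 × 0.7031^(2/3))]² = 0.0019.

S = 0.0019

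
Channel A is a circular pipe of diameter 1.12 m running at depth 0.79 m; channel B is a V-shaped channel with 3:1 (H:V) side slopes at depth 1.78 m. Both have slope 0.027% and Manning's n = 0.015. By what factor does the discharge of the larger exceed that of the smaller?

23.8

Channel A: For a circular section of diameter D = 1.12 m at depth y = 0.79 m, the central angle is θ = 2 arccos(1 − 2y/D) = 3.988 rad. Then A = (D²/8)(θ − sin θ) = 0.7428 m² and P = Dθ/2 = 2.233 m. Hydraulic radius R = A/P = 0.7428/2.233 = 0.3326 m. Q_A = (1/0.015)·0.7428·0.3326^(2/3)·√0.00027 = 0.3906 m³/s.
Channel B: For a triangular section with side slope z = 3: A = zy² = 3×1.78² = 9.505 m²; P = 2y√(1+z²) = 2×1.78×3.162 = 11.26 m. Hydraulic radius R = A/P = 9.505/11.26 = 0.8443 m. Q_B = (1/0.015)·9.505·0.8443^(2/3)·√0.00027 = 9.302 m³/s.
The larger discharge is 9.302 m³/s and the smaller is 0.3906 m³/s; the ratio is 23.8.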